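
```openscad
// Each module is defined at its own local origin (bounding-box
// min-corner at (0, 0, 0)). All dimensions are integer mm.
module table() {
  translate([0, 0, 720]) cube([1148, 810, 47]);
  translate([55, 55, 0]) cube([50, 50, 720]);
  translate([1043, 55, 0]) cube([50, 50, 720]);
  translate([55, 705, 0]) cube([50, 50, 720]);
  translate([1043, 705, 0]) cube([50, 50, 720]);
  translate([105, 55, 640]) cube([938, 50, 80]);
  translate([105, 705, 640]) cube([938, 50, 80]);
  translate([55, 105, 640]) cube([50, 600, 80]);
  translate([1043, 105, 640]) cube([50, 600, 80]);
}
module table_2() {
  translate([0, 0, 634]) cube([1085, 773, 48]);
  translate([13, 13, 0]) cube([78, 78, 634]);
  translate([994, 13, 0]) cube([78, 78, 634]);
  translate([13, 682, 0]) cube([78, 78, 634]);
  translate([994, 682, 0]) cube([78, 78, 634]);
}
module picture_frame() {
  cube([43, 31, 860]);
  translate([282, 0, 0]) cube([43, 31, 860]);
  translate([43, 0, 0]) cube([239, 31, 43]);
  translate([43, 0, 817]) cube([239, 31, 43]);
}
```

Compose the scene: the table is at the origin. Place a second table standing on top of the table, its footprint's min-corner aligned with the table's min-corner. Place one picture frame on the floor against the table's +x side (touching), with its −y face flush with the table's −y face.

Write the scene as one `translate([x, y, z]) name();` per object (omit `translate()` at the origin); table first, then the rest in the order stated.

table();
translate([0, 0, 767]) table_2();
translate([1148, 0, 0]) picture_frame();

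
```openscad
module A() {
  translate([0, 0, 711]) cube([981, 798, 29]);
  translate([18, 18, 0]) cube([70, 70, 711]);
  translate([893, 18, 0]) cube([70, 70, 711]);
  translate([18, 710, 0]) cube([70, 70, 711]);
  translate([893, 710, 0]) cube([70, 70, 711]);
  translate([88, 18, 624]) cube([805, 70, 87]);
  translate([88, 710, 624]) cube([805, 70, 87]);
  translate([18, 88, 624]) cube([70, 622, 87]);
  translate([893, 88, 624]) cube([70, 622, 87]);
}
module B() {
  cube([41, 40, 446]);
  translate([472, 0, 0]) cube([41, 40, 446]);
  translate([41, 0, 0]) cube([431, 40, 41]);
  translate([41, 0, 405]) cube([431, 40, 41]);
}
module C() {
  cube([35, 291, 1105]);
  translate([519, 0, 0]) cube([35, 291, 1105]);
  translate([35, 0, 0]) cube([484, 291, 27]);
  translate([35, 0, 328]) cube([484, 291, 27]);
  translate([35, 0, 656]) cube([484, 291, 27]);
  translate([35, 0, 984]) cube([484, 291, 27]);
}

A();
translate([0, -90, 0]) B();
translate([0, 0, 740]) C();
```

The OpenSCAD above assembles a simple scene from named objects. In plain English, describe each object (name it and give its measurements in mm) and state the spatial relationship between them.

A is a table: top 981 mm (x) × 798 mm (y), 29 mm thick, upper face at z = 740 mm, on four 70×70 mm square legs, each inset 18 mm from the nearest pair of top edges, running from z = 0 to the bottom of the top. Four apron rails, 70 mm thick and 87 mm tall, run between adjacent legs with their top edges flush with the underside of the top and their outer faces flush with the legs' outer faces.

B is a rectangular picture frame lying in the x–z plane (depth along y). The opening is 431 mm wide (x) by 364 mm tall (z), surrounded by a border 41 mm wide on all four sides. The frame is 40 mm deep and is made of two full-height vertical stiles with two horizontal rails fitted between them.

C is a bookshelf 554 mm wide overall, 291 mm deep and 1105 mm tall. The two sides are 35 mm thick vertical panels. 4 horizontal shelves of 27 mm thickness span between the inner faces of the sides; the lowest shelf sits on the floor and shelves are stacked with a clear vertical gap of 301 mm between each pair.

The picture frame is on the floor beside the table on its −y side. The bookshelf is on top of the table.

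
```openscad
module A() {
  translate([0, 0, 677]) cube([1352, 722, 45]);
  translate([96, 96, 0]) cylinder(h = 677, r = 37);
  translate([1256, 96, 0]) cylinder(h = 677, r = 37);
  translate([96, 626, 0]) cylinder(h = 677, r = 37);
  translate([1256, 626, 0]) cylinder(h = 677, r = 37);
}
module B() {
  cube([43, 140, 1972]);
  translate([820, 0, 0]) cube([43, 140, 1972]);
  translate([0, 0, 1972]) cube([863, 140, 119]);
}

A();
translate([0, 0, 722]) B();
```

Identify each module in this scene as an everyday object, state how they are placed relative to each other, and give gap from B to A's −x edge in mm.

A is a table. B is a door frame. The door frame is on top of the table. The gap from the door frame to the table's −x edge is 0 mm.

The door frame's min-x is at 0; the table's min-x is 0; gap = 0 mm.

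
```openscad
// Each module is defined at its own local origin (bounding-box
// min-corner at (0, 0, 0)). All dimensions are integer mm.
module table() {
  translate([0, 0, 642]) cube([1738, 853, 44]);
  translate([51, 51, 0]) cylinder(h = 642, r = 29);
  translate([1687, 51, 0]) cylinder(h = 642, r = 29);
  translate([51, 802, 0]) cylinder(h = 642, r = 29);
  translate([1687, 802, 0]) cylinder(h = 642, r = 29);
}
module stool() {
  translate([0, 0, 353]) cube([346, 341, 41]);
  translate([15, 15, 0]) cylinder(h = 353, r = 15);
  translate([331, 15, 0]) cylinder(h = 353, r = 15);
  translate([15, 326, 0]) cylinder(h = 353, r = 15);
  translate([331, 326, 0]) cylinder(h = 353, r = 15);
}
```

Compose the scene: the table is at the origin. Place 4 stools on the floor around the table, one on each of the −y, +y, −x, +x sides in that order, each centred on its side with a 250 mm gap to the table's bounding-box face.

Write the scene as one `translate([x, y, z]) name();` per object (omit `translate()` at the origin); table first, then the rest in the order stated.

table();
translate([696, -591, 0]) stool();
translate([696, 1103, 0]) stool();
translate([-596, 256, 0]) stool();
translate([1988, 256, 0]) stool();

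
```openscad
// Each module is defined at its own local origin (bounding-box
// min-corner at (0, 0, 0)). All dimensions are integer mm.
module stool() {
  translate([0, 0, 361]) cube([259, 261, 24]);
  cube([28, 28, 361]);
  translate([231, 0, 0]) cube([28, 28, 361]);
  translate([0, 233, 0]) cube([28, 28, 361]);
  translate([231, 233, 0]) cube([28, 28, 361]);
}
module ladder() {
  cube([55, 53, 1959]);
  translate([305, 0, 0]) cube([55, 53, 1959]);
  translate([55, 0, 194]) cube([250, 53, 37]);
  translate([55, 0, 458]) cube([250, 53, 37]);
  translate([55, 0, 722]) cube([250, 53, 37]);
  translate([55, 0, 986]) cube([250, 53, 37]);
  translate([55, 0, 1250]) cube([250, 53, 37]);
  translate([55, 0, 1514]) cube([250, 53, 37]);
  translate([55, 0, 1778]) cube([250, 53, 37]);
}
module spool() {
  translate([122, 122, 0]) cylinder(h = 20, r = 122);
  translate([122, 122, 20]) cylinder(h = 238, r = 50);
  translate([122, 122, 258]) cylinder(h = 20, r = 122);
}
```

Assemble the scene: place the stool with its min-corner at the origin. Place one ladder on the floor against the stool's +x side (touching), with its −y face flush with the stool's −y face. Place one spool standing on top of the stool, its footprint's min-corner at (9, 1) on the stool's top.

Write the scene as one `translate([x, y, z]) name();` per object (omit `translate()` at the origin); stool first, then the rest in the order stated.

stool();
translate([259, 0, 0]) ladder();
translate([9, 1, 385]) spool();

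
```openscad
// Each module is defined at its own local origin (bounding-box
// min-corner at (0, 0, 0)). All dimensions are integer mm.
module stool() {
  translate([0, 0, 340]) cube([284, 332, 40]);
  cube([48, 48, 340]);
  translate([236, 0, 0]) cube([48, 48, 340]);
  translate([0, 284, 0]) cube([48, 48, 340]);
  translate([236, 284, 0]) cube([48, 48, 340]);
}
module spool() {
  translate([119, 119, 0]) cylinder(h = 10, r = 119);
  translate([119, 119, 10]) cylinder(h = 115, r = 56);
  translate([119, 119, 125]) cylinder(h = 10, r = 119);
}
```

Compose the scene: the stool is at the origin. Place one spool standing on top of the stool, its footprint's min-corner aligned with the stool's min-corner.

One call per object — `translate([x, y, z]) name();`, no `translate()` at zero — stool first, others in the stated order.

stool();
translate([0, 0, 380]) spool();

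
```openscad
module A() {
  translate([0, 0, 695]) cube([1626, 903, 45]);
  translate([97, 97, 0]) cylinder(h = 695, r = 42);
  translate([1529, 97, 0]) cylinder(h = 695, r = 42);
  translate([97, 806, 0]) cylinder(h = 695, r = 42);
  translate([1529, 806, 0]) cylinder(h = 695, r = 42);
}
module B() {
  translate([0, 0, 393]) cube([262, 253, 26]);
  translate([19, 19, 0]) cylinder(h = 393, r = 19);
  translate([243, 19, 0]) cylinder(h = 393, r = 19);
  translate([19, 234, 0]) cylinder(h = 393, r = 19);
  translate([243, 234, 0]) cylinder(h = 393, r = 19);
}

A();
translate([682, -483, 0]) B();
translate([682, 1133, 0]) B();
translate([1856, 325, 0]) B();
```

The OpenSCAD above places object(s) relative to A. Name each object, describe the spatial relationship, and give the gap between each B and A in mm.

A is a table. B is a stool. Three stools sit around the table at the −y, +y, +x sides. The gap between each stool and the table is 230 mm.

Each stool's nearest face is 230 mm from the table's bounding box.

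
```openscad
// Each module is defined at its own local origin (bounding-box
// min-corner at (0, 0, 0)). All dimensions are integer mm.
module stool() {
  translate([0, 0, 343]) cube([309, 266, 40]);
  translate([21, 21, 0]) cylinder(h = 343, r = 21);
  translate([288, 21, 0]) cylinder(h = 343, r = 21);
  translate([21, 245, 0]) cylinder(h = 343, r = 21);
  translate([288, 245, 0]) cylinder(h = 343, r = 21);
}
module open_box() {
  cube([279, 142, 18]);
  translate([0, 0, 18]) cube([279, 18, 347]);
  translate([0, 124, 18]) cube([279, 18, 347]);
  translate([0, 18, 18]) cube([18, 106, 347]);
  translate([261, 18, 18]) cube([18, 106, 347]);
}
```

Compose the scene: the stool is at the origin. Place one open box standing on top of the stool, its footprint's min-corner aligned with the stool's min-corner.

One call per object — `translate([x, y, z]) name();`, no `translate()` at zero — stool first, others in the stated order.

stool();
translate([0, 0, 383]) open_box();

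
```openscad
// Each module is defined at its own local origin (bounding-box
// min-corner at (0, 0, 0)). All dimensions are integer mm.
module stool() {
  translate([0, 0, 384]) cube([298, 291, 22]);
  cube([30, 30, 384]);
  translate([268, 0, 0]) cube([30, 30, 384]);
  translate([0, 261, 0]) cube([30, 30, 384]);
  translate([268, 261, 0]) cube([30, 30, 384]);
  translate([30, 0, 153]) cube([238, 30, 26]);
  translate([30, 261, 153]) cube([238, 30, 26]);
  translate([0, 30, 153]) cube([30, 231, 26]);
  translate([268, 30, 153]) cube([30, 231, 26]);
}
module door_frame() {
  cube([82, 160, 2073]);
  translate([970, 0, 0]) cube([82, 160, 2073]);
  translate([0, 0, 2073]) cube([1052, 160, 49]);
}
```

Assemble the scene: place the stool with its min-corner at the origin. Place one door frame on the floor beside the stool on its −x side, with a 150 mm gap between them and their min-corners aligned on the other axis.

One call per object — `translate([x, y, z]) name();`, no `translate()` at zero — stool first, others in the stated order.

stool();
translate([-1202, 0, 0]) door_frame();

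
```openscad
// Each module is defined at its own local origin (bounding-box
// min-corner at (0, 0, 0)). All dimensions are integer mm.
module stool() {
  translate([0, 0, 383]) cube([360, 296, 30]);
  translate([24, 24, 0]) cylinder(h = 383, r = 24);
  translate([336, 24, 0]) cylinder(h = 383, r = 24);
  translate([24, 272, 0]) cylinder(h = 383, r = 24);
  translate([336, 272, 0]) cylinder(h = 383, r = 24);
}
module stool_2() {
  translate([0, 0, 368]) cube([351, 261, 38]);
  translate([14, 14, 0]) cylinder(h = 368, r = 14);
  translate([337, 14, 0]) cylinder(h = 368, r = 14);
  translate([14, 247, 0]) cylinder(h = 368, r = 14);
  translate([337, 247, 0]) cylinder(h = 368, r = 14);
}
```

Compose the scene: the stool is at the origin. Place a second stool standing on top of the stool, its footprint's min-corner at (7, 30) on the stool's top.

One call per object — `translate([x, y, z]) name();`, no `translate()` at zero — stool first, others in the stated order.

stool();
translate([7, 30, 413]) stool_2();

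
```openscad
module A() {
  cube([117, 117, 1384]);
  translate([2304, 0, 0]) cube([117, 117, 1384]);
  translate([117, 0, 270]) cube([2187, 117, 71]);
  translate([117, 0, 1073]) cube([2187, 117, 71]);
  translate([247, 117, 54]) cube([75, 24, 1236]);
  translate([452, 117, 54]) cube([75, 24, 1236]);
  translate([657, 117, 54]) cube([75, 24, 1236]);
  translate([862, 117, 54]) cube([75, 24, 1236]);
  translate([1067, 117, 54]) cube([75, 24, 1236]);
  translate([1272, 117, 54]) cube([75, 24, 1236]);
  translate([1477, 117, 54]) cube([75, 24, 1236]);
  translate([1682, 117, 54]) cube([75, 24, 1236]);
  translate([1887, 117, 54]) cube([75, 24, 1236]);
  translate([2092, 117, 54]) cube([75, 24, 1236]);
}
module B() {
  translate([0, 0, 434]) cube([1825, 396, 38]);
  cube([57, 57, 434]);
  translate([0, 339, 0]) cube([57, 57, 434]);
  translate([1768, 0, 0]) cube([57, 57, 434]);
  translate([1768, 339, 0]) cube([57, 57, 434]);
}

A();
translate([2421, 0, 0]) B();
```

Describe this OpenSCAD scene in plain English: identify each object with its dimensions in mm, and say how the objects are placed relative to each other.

A is a fence section. Two 117×117 mm posts, 1384 mm tall, stand on the floor with a clear span of 2187 mm between their inner faces. Two horizontal rails of 117×71 mm section span the gap between the posts with their undersides at z = 270 mm and z = 1073 mm, flush with the posts' −y face. 10 pickets, each 75 mm wide, 24 mm thick and 1236 mm tall, are fixed to the +y face of the rails with their bottoms at z = 54 mm, evenly spaced across the span with equal gaps (rounded down to the nearest mm) at the −x end and between each pair — any rounding remainder accumulates at the +x end.

B is a long wooden bench with a 1825 mm (x) × 396 mm (y) seat, 38 mm thick, its top surface 472 mm above the floor. Four 57 mm square legs at the seat corners, flush with the edges, run from z = 0 to the seat underside.

The bench is against the fence section's +x side, with their −y faces flush.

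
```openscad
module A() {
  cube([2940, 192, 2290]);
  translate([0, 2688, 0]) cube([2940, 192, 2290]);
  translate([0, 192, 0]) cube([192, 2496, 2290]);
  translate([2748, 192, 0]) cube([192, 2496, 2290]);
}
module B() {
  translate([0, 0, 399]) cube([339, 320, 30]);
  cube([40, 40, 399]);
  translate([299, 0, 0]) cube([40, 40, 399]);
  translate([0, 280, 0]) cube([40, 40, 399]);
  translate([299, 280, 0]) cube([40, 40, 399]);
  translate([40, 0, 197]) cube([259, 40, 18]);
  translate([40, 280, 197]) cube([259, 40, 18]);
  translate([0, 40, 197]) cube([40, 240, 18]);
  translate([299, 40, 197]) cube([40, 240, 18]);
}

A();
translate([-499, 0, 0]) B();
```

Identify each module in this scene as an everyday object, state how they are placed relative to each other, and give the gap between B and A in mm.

The stool's nearest face is 160 mm from the house frame's −x face.

A is a house frame. B is a stool. The stool is on the floor beside the house frame on its −x side. The gap between the stool and the house frame is 160 mm.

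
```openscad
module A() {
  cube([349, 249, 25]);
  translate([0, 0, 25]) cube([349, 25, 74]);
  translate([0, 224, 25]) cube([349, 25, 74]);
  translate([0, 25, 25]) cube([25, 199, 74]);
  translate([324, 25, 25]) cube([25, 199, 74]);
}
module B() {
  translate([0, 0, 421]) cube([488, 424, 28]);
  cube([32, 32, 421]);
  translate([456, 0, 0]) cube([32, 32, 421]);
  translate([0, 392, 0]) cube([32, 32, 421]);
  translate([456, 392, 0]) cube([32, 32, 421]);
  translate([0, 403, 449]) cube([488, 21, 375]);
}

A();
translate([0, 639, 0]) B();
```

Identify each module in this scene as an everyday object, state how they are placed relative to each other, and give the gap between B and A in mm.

A is an open box. B is a chair. The chair is on the floor beside the open box on its +y side. The gap between the chair and the open box is 390 mm.

The chair's nearest face is 390 mm from the open box's +y face.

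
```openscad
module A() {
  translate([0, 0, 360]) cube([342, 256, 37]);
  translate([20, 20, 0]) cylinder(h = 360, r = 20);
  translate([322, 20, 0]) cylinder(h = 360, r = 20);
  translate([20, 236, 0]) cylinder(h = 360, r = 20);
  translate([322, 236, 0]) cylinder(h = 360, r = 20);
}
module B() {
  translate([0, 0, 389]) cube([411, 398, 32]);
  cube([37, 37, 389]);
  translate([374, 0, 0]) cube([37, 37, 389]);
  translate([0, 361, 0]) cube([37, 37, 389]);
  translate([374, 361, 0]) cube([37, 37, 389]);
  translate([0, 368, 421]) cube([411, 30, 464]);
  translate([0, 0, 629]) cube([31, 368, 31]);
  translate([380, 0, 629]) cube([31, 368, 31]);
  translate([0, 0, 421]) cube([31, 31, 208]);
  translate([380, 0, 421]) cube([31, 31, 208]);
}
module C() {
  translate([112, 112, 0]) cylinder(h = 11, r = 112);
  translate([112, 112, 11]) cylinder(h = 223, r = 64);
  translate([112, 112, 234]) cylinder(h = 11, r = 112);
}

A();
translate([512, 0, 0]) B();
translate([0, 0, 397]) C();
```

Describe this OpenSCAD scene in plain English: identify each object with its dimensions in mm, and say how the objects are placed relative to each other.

A is a four-legged stool. The seat is a 342×256×37 mm slab whose top surface is at z = 397 mm; four round legs, each 40 mm in diameter, run from the floor (z = 0) to the underside of the seat, each leg's axis is inset half a diameter from the nearest pair of seat edges (so the leg's bounding box is flush with the corner).

B is a chair. The seat is a 411×398×32 mm slab with its top at z = 421 mm, on four 37×37 mm corner legs (flush with the seat edges, standing on z = 0). A flat backrest 30 mm thick, 464 mm tall, spans the full seat width and rises from the seat top along its +y edge, rear face flush with the rear of the seat. Two armrests of 31×31 mm section run along each side from the seat's front edge to the front of the backrest, top faces 239 mm above the seat top and outer faces flush with the seat's x-edges; a 31×31 mm post under the front of each armrest stands on the seat at the front corner.

C is a spool: two coaxial disc flanges of radius 112 mm and thickness 11 mm, joined by a core cylinder of radius 64 mm and height 223 mm. The lower flange rests on z = 0 and the three cylinders share a vertical axis.

The chair is on the floor beside the stool on its +x side. The spool is on top of the stool.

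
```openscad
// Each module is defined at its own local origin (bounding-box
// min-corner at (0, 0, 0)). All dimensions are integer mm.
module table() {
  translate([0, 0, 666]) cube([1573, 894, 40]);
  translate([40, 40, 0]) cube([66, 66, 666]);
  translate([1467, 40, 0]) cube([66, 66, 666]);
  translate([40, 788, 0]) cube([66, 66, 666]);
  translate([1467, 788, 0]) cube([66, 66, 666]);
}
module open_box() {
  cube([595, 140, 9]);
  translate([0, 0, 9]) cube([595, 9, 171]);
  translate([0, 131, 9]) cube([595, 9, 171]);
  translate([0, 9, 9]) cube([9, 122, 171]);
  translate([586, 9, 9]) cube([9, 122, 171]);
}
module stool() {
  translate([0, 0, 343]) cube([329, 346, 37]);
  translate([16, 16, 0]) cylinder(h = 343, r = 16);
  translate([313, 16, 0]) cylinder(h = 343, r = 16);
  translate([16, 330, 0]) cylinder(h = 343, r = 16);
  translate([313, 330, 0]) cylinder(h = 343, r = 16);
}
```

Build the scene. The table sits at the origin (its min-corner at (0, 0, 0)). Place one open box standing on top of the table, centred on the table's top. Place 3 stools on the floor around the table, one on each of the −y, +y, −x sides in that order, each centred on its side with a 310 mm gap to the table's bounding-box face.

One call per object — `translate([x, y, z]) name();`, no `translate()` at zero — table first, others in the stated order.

table();
translate([489, 377, 706]) open_box();
translate([622, -656, 0]) stool();
translate([622, 1204, 0]) stool();
translate([-639, 274, 0]) stool();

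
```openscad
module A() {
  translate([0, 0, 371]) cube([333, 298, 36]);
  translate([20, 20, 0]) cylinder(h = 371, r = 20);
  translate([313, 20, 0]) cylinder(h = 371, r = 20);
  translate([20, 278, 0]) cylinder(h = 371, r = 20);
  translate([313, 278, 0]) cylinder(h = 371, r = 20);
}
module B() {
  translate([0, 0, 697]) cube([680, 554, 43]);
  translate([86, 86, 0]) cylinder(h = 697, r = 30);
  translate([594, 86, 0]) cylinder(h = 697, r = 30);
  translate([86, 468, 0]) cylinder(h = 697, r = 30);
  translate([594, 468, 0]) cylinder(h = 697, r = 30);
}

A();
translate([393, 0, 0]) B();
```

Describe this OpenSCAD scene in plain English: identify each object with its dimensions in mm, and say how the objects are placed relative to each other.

A is a simple wooden stool: a rectangular seat 333 mm (x) by 298 mm (y), 36 mm thick, top face at z = 407 mm, on four round legs, each 40 mm in diameter. The legs rest on z = 0, each leg's axis is inset half a diameter from the nearest pair of seat edges (so the leg's bounding box is flush with the corner).

B is a table: top 680 mm (x) × 554 mm (y), 43 mm thick, upper face at z = 740 mm, on four round legs of 60 mm diameter, each leg's bounding box inset 56 mm from the nearest pair of top edges, running from z = 0 to the bottom of the top.

The table is on the floor beside the stool on its +x side.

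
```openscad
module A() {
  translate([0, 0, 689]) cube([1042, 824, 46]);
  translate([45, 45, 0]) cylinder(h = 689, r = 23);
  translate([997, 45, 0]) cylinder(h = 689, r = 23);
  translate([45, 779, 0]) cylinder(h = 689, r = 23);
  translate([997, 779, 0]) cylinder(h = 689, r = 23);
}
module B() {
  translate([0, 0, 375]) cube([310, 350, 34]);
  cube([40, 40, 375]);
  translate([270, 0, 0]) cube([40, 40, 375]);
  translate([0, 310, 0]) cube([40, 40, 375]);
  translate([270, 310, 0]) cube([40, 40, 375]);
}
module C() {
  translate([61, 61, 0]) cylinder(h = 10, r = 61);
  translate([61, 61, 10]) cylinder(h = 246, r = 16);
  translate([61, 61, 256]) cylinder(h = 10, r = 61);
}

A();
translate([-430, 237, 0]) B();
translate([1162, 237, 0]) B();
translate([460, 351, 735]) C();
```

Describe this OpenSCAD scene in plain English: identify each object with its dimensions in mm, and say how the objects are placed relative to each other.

A is a rectangular dining table. The top is 1042×824×46 mm with its upper surface at z = 735 mm. It stands on four round legs of 46 mm diameter, each leg's bounding box inset 22 mm from the nearest pair of top edges, running from the floor to the underside of the top.

B is a four-legged stool. The seat is a 310×350×34 mm slab whose top surface is at z = 409 mm; four square legs, each 40×40 mm in cross-section, run from the floor (z = 0) to the underside of the seat, each flush with a corner of the seat.

C is a spool: two coaxial disc flanges of radius 61 mm and thickness 10 mm, joined by a core cylinder of radius 16 mm and height 246 mm. The lower flange rests on z = 0 and the three cylinders share a vertical axis.

Two stools sit around the table at the −x, +x sides. The spool is on top of the table, centred.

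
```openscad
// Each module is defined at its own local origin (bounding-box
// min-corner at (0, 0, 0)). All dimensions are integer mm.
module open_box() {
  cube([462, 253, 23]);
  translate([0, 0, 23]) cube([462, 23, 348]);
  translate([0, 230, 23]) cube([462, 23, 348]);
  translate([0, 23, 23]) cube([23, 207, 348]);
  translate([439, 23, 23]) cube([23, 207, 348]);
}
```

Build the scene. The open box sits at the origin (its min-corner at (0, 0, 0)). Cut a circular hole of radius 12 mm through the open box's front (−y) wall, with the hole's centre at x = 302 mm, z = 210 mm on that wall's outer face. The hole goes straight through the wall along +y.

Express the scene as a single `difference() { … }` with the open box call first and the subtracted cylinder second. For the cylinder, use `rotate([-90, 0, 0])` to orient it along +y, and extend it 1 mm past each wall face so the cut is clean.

difference() {
  open_box();
  translate([302, -1, 210]) rotate([-90, 0, 0]) cylinder(h = 25, r = 12);
}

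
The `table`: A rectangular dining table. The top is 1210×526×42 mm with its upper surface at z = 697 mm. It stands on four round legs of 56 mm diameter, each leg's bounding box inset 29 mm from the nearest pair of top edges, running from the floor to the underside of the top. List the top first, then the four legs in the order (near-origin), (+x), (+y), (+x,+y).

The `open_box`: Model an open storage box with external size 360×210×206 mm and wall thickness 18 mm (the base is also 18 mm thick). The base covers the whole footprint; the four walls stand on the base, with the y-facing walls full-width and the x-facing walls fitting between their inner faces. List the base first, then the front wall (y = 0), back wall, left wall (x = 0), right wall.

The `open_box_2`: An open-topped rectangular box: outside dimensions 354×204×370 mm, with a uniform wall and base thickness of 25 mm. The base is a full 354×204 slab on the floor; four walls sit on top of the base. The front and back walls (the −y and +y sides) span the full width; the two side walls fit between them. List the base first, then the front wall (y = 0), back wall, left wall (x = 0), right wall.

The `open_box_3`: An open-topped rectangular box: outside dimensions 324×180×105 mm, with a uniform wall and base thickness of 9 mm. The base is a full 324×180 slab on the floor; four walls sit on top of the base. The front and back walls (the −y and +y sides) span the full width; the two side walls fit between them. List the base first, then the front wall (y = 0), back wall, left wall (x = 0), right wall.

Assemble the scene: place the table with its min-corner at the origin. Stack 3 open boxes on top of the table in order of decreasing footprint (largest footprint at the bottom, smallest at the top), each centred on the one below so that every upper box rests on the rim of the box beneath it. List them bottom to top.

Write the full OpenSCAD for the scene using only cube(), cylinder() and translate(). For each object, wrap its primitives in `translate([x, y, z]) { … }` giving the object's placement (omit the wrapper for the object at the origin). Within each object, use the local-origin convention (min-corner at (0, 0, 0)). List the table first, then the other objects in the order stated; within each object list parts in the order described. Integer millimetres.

translate([0, 0, 655]) cube([1210, 526, 42]);
translate([57, 57, 0]) cylinder(h = 655, r = 28);
translate([1153, 57, 0]) cylinder(h = 655, r = 28);
translate([57, 469, 0]) cylinder(h = 655, r = 28);
translate([1153, 469, 0]) cylinder(h = 655, r = 28);
translate([425, 158, 697]) {
  cube([360, 210, 18]);
  translate([0, 0, 18]) cube([360, 18, 188]);
  translate([0, 192, 18]) cube([360, 18, 188]);
  translate([0, 18, 18]) cube([18, 174, 188]);
  translate([342, 18, 18]) cube([18, 174, 188]);
}
translate([428, 161, 903]) {
  cube([354, 204, 25]);
  translate([0, 0, 25]) cube([354, 25, 345]);
  translate([0, 179, 25]) cube([354, 25, 345]);
  translate([0, 25, 25]) cube([25, 154, 345]);
  translate([329, 25, 25]) cube([25, 154, 345]);
}
translate([443, 173, 1273]) {
  cube([324, 180, 9]);
  translate([0, 0, 9]) cube([324, 9, 96]);
  translate([0, 171, 9]) cube([324, 9, 96]);
  translate([0, 9, 9]) cube([9, 162, 96]);
  translate([315, 9, 9]) cube([9, 162, 96]);
}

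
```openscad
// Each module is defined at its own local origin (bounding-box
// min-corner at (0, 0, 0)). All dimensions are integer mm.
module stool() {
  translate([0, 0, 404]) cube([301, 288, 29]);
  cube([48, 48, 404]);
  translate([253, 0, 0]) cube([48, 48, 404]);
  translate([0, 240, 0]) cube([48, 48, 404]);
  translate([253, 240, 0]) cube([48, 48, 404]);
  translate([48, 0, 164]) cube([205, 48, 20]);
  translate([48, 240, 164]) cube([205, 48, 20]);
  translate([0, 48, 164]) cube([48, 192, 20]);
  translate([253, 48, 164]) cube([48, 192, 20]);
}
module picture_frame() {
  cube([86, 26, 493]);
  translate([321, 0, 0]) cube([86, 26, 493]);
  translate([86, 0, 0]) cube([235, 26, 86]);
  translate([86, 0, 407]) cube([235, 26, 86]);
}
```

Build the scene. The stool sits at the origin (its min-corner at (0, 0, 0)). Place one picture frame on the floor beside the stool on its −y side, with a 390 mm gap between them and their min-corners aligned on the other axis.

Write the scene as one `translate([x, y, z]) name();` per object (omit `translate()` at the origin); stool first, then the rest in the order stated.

stool();
translate([0, -416, 0]) picture_frame();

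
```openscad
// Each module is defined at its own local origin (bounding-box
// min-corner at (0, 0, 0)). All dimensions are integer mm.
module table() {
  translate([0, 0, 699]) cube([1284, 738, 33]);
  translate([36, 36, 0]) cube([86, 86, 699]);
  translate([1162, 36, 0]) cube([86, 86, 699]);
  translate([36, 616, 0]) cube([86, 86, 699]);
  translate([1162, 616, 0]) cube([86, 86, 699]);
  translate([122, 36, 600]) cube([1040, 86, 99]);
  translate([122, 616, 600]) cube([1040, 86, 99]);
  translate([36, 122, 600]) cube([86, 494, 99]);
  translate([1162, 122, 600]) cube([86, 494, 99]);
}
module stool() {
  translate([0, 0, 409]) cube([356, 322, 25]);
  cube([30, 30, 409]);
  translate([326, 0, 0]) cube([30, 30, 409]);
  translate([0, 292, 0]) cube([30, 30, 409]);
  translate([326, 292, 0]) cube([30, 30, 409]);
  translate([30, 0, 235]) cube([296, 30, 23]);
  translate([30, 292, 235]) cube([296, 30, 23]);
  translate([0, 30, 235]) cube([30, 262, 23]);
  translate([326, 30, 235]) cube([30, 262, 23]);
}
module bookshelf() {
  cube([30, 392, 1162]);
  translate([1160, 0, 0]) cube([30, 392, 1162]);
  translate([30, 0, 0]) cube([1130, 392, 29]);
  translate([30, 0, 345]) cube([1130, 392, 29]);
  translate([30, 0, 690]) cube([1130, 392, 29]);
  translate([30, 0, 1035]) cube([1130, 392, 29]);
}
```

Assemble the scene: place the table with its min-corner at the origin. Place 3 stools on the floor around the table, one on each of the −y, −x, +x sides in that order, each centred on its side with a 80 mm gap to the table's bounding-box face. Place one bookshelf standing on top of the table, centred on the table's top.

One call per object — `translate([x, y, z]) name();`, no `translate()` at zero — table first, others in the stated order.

table();
translate([464, -402, 0]) stool();
translate([-436, 208, 0]) stool();
translate([1364, 208, 0]) stool();
translate([47, 173, 732]) bookshelf();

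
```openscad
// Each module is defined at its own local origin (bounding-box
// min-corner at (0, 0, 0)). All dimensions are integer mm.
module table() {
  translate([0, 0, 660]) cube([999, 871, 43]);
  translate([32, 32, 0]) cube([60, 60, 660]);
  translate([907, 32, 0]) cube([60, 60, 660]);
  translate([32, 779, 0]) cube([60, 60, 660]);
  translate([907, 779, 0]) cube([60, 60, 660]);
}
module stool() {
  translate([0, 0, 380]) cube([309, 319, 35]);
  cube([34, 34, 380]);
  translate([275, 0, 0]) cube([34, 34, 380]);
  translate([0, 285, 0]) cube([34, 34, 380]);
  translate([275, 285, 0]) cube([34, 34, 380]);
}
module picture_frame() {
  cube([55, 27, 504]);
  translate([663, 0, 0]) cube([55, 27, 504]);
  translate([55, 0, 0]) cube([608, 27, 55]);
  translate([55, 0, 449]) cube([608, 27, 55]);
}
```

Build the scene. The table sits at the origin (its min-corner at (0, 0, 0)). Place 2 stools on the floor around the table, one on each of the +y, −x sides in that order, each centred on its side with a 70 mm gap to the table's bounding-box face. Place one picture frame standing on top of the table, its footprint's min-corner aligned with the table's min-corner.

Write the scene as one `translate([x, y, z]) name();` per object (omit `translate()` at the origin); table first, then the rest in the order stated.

table();
translate([345, 941, 0]) stool();
translate([-379, 276, 0]) stool();
translate([0, 0, 703]) picture_frame();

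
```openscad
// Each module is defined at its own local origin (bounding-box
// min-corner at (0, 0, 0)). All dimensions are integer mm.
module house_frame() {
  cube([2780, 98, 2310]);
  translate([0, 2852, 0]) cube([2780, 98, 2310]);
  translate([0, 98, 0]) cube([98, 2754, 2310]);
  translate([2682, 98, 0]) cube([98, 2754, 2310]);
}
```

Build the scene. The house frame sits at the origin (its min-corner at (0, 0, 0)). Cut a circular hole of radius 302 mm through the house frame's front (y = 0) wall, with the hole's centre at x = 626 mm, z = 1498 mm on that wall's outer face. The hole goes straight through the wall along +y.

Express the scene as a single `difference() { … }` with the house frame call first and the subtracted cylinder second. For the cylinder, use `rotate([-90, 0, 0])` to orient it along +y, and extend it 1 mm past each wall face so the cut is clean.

difference() {
  house_frame();
  translate([626, -1, 1498]) rotate([-90, 0, 0]) cylinder(h = 100, r = 302);
}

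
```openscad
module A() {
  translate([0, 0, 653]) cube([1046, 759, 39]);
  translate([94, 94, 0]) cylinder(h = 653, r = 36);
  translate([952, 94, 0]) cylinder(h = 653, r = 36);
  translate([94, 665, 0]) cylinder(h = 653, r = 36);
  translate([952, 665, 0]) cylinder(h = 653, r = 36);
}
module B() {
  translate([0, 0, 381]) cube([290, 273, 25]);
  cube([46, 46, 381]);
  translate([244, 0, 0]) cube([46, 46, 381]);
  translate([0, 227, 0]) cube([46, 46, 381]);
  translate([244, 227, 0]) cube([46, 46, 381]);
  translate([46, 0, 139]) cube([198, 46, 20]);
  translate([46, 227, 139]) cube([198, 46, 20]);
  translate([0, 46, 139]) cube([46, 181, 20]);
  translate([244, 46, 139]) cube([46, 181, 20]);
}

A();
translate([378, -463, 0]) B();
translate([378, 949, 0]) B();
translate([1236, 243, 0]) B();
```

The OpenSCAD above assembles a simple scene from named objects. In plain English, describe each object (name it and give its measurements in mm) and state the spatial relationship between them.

A is a table with a 1046×759 mm rectangular top, 39 mm thick, top surface at z = 692 mm, supported by four round legs of 72 mm diameter, each leg's bounding box inset 58 mm from the nearest pair of top edges, running from the floor.

B is a four-legged stool. The seat is a 290×273×25 mm slab whose top surface is at z = 406 mm; four square legs, each 46×46 mm in cross-section, run from the floor (z = 0) to the underside of the seat, each flush with a corner of the seat. Four stretchers, 46 mm wide and 20 mm tall, connect adjacent legs with their undersides at z = 139 mm, each running between the inner faces of the legs it joins and aligned with the legs' outer faces on the other axis.

Three stools sit around the table at the −y, +y, +x sides.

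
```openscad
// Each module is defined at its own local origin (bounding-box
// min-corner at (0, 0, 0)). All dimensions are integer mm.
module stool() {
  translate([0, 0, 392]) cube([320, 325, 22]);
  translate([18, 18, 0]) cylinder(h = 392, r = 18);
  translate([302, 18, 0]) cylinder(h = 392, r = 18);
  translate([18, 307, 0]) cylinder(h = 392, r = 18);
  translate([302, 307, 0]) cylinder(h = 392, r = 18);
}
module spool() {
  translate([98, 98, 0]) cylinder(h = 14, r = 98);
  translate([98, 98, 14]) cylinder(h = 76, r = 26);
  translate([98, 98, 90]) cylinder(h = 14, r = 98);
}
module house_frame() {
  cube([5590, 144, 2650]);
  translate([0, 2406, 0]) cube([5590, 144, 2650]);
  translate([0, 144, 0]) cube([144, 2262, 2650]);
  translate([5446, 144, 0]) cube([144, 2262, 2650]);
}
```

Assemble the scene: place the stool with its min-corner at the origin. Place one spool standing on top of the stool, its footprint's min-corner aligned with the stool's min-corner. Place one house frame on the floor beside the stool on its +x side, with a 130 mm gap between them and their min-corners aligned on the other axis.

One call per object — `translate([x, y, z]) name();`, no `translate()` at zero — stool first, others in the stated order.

stool();
translate([0, 0, 414]) spool();
translate([450, 0, 0]) house_frame();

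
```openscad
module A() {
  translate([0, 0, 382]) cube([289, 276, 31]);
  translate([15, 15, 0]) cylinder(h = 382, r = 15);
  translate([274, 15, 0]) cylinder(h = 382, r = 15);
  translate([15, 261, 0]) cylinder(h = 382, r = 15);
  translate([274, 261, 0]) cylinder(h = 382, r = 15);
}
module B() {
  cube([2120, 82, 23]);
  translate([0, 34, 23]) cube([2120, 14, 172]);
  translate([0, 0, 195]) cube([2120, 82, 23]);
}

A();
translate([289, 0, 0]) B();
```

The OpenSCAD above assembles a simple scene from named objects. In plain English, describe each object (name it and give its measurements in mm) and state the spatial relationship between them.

A is a simple wooden stool: a rectangular seat 289 mm (x) by 276 mm (y), 31 mm thick, top face at z = 413 mm, on four round legs, each 30 mm in diameter. The legs rest on z = 0, each leg's axis is inset half a diameter from the nearest pair of seat edges (so the leg's bounding box is flush with the corner).

B is an I-beam lying along x, 2120 mm long. Overall section height 218 mm. Two flanges 82 mm wide (y) and 23 mm thick, one on the floor and one at the top; a web 14 mm thick runs between them, centred on the flange width.

The I-beam is against the stool's +x side, with their −y faces flush.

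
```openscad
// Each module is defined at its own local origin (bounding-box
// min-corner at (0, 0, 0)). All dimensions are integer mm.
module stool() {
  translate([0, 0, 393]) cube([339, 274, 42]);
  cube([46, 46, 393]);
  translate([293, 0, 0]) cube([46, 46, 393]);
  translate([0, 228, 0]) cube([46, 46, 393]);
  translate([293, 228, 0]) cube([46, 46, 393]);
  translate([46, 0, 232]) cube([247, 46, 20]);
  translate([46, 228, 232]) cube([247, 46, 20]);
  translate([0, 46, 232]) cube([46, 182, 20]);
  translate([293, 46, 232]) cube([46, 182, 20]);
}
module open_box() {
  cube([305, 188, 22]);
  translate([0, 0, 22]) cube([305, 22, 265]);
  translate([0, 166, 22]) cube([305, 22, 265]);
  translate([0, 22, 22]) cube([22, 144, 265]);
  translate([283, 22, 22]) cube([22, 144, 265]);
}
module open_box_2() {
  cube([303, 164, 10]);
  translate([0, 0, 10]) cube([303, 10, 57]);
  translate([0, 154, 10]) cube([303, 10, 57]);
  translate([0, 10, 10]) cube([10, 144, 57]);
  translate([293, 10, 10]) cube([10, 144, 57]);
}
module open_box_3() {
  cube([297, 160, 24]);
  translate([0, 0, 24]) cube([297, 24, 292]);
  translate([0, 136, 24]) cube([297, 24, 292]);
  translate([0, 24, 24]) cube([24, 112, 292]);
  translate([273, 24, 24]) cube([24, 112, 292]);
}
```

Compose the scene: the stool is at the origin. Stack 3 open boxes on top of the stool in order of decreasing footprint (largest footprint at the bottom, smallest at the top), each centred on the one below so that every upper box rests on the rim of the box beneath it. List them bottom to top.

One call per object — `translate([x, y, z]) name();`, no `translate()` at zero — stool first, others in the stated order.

stool();
translate([17, 43, 435]) open_box();
translate([18, 55, 722]) open_box_2();
translate([21, 57, 789]) open_box_3();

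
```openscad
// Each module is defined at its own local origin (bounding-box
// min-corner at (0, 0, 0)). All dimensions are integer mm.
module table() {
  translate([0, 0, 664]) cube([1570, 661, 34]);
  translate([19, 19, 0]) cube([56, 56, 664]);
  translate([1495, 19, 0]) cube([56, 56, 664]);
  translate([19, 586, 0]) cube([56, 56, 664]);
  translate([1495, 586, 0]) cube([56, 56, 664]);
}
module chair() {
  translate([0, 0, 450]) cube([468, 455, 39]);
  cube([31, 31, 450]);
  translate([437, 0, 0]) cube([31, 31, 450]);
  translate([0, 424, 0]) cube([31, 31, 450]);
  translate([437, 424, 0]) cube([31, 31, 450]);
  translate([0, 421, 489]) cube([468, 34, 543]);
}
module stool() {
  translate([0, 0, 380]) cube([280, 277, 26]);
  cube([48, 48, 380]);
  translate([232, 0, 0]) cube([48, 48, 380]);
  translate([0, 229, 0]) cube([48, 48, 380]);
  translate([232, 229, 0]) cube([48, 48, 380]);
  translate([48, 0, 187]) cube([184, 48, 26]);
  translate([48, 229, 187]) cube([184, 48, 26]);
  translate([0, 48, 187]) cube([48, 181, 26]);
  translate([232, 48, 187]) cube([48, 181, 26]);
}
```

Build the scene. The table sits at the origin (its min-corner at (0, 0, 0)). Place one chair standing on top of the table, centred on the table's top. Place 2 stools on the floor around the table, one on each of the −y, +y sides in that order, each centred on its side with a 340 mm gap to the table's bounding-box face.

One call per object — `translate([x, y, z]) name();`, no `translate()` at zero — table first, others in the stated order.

table();
translate([551, 103, 698]) chair();
translate([645, -617, 0]) stool();
translate([645, 1001, 0]) stool();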